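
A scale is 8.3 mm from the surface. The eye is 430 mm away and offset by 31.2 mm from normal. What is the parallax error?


error = h * offset / d
= 8.3 * 31.2 / 430
= 0.6022

0.6022


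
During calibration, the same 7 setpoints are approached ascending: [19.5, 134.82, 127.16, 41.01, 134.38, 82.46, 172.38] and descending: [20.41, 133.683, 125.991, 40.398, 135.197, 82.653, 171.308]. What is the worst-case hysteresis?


|19.5 - 20.41| = 0.9100
|134.82 - 133.683| = 1.1370
|127.16 - 125.991| = 1.1690
|41.01 - 40.398| = 0.6120
|134.38 - 135.197| = 0.8170
|82.46 - 82.653| = 0.1930
|172.38 - 171.308| = 1.0720
hysteresis = max(diffs) = 1.1690

1.1690


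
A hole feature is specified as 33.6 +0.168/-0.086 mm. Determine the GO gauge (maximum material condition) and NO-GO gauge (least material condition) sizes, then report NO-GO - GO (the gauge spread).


GO = nominal - lower_tol (smallest hole = maximum material condition)
GO = 33.6 - 0.086 = 33.514
NO-GO = nominal + upper_tol (largest hole = least material condition)
NO-GO = 33.6 + 0.168 = 33.768
spread = NO-GO - GO = 33.768 - 33.514 = 0.2540

0.2540


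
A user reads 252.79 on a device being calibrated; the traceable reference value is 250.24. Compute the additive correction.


Correction = standard - reading
= 250.24 - 252.79
= -2.5500

-2.5500


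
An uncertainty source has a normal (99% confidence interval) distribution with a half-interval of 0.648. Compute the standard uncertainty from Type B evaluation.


u_B = half_width / 2.576
u_B = 0.648 / 2.576
u_B = 0.2516

0.2516


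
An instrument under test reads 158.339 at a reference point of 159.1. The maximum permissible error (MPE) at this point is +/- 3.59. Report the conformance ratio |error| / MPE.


e = indication - reference = 158.339 - 159.1 = -0.7610
|e| = 0.7610
ratio = |e| / MPE = 0.7610 / 3.59
ratio = 0.2120

0.2120


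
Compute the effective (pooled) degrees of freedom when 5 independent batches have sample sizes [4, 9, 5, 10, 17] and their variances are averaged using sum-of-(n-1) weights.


nu = sum_i (n_i - 1)
nu = ((4 - 1) + (9 - 1) + (5 - 1) + (10 - 1) + (17 - 1))
nu = 3 + 8 + 4 + 9 + 16
nu = 40

40


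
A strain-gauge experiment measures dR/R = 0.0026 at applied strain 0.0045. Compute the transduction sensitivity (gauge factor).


GF = (dR/R) / epsilon
= 0.0026 / 0.0045
= 0.5778

0.5778


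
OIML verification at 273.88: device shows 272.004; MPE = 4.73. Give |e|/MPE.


e = indication - reference = 272.004 - 273.88 = -1.8760
|e| = 1.8760
ratio = |e| / MPE = 1.8760 / 4.73
ratio = 0.3966

0.3966


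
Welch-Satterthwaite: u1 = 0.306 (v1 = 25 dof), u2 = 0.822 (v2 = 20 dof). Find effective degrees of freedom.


uc = sqrt(u1^2 + u2^2) = sqrt(0.306^2 + 0.822^2) = 0.87710889
v_eff = uc^4 / (u1^4/v1 + u2^4/v2)
= 0.87710889^4 / (0.306^4/25 + 0.822^4/20)
= 0.59185327 / 0.023178151
v_eff = 25.5350

25.5350


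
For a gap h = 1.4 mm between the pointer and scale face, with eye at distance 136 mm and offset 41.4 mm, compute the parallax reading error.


error = h * offset / d
= 1.4 * 41.4 / 136
= 0.4262

0.4262


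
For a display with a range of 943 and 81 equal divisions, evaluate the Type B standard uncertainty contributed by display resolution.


resolution = range / divisions
resolution = 943 / 81 = 11.641975
u_res = resolution / (2*sqrt(3))
u_res = 11.641975 / 3.4641016
u_res = 3.3607

3.3607


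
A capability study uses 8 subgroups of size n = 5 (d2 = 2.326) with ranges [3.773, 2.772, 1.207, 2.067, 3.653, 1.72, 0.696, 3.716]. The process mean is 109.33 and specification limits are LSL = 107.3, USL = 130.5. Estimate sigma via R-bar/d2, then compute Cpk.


R_bar = (3.773 + 2.772 + 1.207 + 2.067 + 3.653 + 1.72 + 0.696 + 3.716) / 8 = 2.4505
sigma = R_bar / d2 = 2.4505 / 2.326 = 1.0535254
Cp = (USL - LSL)/(6*sigma) = (130.5 - 107.3)/(6*1.0535254) = 3.6702
Cpu = (130.5 - 109.33)/(3*1.0535254) = 6.6981
Cpl = (109.33 - 107.3)/(3*1.0535254) = 0.6423
Cpk = min(Cpu, Cpl) = 0.6423

0.6423


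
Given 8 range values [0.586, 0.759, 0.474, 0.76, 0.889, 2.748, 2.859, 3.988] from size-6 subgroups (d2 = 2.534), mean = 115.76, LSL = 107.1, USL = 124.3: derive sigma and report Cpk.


R_bar = (0.586 + 0.759 + 0.474 + 0.76 + 0.889 + 2.748 + 2.859 + 3.988) / 8 = 1.632875
sigma = R_bar / d2 = 1.632875 / 2.534 = 0.64438635
Cp = (USL - LSL)/(6*sigma) = (124.3 - 107.1)/(6*0.64438635) = 4.4487
Cpu = (124.3 - 115.76)/(3*0.64438635) = 4.4176
Cpl = (115.76 - 107.1)/(3*0.64438635) = 4.4797
Cpk = min(Cpu, Cpl) = 4.4176

4.4176


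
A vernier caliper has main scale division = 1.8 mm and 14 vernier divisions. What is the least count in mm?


LC = MSD / n_div
= 1.8 / 14
= 0.1286

0.1286


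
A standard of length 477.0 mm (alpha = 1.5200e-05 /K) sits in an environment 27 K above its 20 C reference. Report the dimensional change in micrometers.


dL = L * alpha * dT
= 477.0 * 1.5200e-05 * 27
= 0.1957608 mm
dL_um = 0.1957608 * 1000 = 195.7608 um

195.7608


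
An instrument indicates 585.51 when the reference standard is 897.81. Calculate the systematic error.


Systematic error = measured - true
= 585.51 - 897.81
= -312.3000

-312.3000


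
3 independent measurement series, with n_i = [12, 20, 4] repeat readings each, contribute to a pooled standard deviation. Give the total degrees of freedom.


nu = sum_i (n_i - 1)
nu = ((12 - 1) + (20 - 1) + (4 - 1))
nu = 11 + 19 + 3
nu = 33

33


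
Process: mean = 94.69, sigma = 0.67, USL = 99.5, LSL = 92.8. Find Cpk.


Cpu = (USL - mean) / (3*sigma) = (99.5 - 94.69) / (3*0.67) = 2.3930
Cpl = (mean - LSL) / (3*sigma) = (94.69 - 92.8) / (3*0.67) = 0.9403
Cpk = min(Cpu, Cpl) = 0.9403

0.9403


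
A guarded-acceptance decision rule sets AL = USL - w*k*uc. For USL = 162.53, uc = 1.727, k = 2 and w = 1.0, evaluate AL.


U = k * uc = 2 * 1.727 = 3.454
guard band g = w * U = 1.0 * 3.454 = 3.454
AL = USL - g = 162.53 - 3.454
AL = 159.0760

159.0760


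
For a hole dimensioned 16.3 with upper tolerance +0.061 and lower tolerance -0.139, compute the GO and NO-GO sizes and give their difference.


GO = nominal - lower_tol (smallest hole = maximum material condition)
GO = 16.3 - 0.139 = 16.161
NO-GO = nominal + upper_tol (largest hole = least material condition)
NO-GO = 16.3 + 0.061 = 16.361
spread = NO-GO - GO = 16.361 - 16.161 = 0.2000

0.2000


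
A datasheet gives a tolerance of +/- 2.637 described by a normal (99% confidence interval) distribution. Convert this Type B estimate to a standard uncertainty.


u_B = half_width / 2.576
u_B = 2.637 / 2.576
u_B = 1.0237

1.0237


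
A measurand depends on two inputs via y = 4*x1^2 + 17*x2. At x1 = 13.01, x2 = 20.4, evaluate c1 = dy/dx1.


y = 4*x1^2 + 17*x2
dy/dx1 = 2*4*x1
Evaluate at x1 = 13.01: c1 = 8 * 13.01
c1 = 104.0800

104.0800


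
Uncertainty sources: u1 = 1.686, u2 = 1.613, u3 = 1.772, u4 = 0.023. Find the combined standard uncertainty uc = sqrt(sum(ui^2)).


uc = sqrt(1.686^2 + 1.613^2 + 1.772^2 + 0.023^2)
uc = sqrt(8.584878)
uc = 2.9300

2.9300


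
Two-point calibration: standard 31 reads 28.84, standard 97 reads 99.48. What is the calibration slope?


slope = (y2 - y1) / (x2 - x1)
= (99.48 - 28.84) / (97 - 31)
= 70.6400 / 66
= 1.0703

1.0703


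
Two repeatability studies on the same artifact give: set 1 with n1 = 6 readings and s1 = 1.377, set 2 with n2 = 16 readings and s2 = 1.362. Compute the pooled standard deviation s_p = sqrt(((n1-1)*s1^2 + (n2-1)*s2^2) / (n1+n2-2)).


s_p = sqrt(((n1-1)*s1^2 + (n2-1)*s2^2) / (n1+n2-2))
numerator = (6-1)*1.377^2 + (16-1)*1.362^2 = 9.480645 + 27.82566 = 37.306305
denominator = 6 + 16 - 2 = 20
s_p^2 = 37.306305 / 20 = 1.8653153
s_p = sqrt(1.8653153) = 1.3658

1.3658


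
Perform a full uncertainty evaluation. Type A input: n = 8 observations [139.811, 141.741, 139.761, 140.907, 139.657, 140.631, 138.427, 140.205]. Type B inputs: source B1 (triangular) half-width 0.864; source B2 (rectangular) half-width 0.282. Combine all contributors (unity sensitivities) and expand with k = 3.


mean = (139.811 + 141.741 + 139.761 + 140.907 + 139.657 + 140.631 + 138.427 + 140.205) / 8 = 140.1425
s = sqrt(sum((x - mean)^2)/(n-1)) = 0.98679032
u_A = s / sqrt(n) = 0.98679032 / sqrt(8) = 0.34888306
u_B1 = 0.864 / sqrt(6) = 0.35272652
u_B2 = 0.282 / sqrt(3) = 0.16281278
uc = sqrt(0.34888306^2 + 0.35272652^2 + 0.16281278^2) = 0.52215265
U = k * uc = 3 * 0.52215265
U = 1.5665

1.5665


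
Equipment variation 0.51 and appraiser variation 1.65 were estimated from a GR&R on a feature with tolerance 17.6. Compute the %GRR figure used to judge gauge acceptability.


GRR = sqrt(EV^2 + AV^2) = sqrt(0.51^2 + 1.65^2) = 1.7270206
%GRR = GRR / tol * 100 = 1.7270206 / 17.6 * 100
%GRR = 9.8126

9.8126


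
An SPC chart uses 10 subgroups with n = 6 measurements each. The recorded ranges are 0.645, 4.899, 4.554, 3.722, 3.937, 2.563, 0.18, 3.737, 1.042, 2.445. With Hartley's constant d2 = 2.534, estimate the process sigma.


R_bar = (0.645 + 4.899 + 4.554 + 3.722 + 3.937 + 2.563 + 0.18 + 3.737 + 1.042 + 2.445) / 10
R_bar = 27.724 / 10 = 2.7724
sigma_hat = R_bar / d2 = 2.7724 / 2.534 = 1.0941

1.0941


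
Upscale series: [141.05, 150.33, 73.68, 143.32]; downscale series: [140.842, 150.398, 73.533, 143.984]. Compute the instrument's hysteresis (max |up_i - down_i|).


|141.05 - 140.842| = 0.2080
|150.33 - 150.398| = 0.0680
|73.68 - 73.533| = 0.1470
|143.32 - 143.984| = 0.6640
hysteresis = max(diffs) = 0.6640

0.6640


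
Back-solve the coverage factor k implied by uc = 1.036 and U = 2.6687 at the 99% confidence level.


k = U / uc
k = 2.6687 / 1.036
k = 2.576

2.576


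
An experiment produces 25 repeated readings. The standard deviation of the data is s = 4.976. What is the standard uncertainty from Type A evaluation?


u_A = s / sqrt(n)
u_A = 4.976 / sqrt(25)
u_A = 4.976 / 5
u_A = 0.9952

0.9952


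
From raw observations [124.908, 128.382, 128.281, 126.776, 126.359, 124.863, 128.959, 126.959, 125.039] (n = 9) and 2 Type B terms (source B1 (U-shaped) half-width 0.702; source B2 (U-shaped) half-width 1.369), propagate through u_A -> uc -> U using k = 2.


mean = (124.908 + 128.382 + 128.281 + 126.776 + 126.359 + 124.863 + 128.959 + 126.959 + 125.039) / 9 = 126.7251111
s = sqrt(sum((x - mean)^2)/(n-1)) = 1.5795562
u_A = s / sqrt(n) = 1.5795562 / sqrt(9) = 0.52651873
u_B1 = 0.702 / sqrt(2) = 0.49638896
u_B2 = 1.369 / sqrt(2) = 0.96802918
uc = sqrt(0.52651873^2 + 0.49638896^2 + 0.96802918^2) = 1.2085961
U = k * uc = 2 * 1.2085961
U = 2.4172

2.4172


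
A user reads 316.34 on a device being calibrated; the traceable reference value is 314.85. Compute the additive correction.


Correction = standard - reading
= 314.85 - 316.34
= -1.4900

-1.4900


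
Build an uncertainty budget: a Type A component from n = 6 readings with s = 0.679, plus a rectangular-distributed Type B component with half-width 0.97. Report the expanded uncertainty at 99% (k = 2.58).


u_A = s / sqrt(n) = 0.679 / sqrt(6) = 0.27720059
u_B = half_width / sqrt(3) = 0.97 / sqrt(3) = 0.56002976
uc = sqrt(u_A^2 + u_B^2) = sqrt(0.27720059^2 + 0.56002976^2) = 0.62487879
U = k * uc = 2.58 * 0.62487879
U = 1.6122

1.6122


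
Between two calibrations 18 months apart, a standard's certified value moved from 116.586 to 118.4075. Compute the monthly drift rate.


rate = (v2 - v1) / months
= (118.4075 - 116.586) / 18
= 1.8215 / 18
= 0.1012

0.1012


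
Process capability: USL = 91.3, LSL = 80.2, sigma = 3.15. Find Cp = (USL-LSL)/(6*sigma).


Cp = (USL - LSL) / (6 * sigma)
= (91.3 - 80.2) / (6 * 3.15)
= 11.1000 / 18.9000
= 0.5873

0.5873


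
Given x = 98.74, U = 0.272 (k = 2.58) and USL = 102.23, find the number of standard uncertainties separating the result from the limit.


u = U / k = 0.272 / 2.58 = 0.10542636
margin = |USL - x| = |102.23 - 98.74| = 3.49
z = margin / u = 3.49 / 0.10542636
z = 33.1037

33.1037


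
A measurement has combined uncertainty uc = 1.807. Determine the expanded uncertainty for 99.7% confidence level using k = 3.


U = k * uc
U = 3 * 1.807
U = 5.4210

5.4210


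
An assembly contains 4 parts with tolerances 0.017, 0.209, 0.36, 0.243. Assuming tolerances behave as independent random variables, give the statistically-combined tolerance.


RSS = sqrt(0.017^2 + 0.209^2 + 0.36^2 + 0.243^2)
= sqrt(0.232619)
= 0.4823

0.4823


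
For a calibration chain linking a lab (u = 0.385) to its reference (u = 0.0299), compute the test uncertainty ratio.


TUR = u_lab / u_ref
= 0.385 / 0.0299
= 12.8763

12.8763


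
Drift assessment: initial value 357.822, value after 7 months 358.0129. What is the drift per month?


rate = (v2 - v1) / months
= (358.0129 - 357.822) / 7
= 0.1909 / 7
= 0.0273

0.0273


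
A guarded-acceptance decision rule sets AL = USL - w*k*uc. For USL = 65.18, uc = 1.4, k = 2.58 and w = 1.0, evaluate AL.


U = k * uc = 2.58 * 1.4 = 3.612
guard band g = w * U = 1.0 * 3.612 = 3.612
AL = USL - g = 65.18 - 3.612
AL = 61.5680

61.5680


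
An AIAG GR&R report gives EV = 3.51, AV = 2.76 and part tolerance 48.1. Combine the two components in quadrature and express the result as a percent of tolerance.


GRR = sqrt(EV^2 + AV^2) = sqrt(3.51^2 + 2.76^2) = 4.4651652
%GRR = GRR / tol * 100 = 4.4651652 / 48.1 * 100
%GRR = 9.2831

9.2831


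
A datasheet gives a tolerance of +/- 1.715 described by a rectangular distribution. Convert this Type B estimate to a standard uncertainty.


u_B = half_width / sqrt(3)
u_B = 1.715 / 1.7320508
u_B = 0.9902

0.9902


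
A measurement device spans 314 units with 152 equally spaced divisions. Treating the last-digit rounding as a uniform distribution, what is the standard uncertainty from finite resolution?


resolution = range / divisions
resolution = 314 / 152 = 2.0657895
u_res = resolution / (2*sqrt(3))
u_res = 2.0657895 / 3.4641016
u_res = 0.5963

0.5963


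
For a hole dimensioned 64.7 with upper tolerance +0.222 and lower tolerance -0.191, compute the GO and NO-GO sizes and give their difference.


GO = nominal - lower_tol (smallest hole = maximum material condition)
GO = 64.7 - 0.191 = 64.509
NO-GO = nominal + upper_tol (largest hole = least material condition)
NO-GO = 64.7 + 0.222 = 64.922
spread = NO-GO - GO = 64.922 - 64.509 = 0.4130

0.4130


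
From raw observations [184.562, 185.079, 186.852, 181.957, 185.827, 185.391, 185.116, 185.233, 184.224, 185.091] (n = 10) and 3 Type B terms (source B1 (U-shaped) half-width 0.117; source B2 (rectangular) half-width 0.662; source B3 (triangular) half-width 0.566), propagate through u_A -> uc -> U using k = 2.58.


mean = (184.562 + 185.079 + 186.852 + 181.957 + 185.827 + 185.391 + 185.116 + 185.233 + 184.224 + 185.091) / 10 = 184.9332
s = sqrt(sum((x - mean)^2)/(n-1)) = 1.2630751
u_A = s / sqrt(n) = 1.2630751 / sqrt(10) = 0.39941942
u_B1 = 0.117 / sqrt(2) = 0.082731493
u_B2 = 0.662 / sqrt(3) = 0.38220588
u_B3 = 0.566 / sqrt(6) = 0.23106853
uc = sqrt(0.39941942^2 + 0.082731493^2 + 0.38220588^2 + 0.23106853^2) = 0.60485897
U = k * uc = 2.58 * 0.60485897
U = 1.5605

1.5605


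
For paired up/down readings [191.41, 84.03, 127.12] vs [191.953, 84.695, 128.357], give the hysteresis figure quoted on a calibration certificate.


|191.41 - 191.953| = 0.5430
|84.03 - 84.695| = 0.6650
|127.12 - 128.357| = 1.2370
hysteresis = max(diffs) = 1.2370

1.2370


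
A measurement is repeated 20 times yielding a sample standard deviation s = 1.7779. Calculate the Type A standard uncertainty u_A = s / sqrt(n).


u_A = s / sqrt(n)
u_A = 1.7779 / sqrt(20)
u_A = 1.7779 / 4.472136
u_A = 0.3976

0.3976


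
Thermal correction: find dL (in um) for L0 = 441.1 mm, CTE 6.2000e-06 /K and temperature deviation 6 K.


dL = L * alpha * dT
= 441.1 * 6.2000e-06 * 6
= 0.0164089 mm
dL_um = 0.0164089 * 1000 = 16.4089 um

16.4089


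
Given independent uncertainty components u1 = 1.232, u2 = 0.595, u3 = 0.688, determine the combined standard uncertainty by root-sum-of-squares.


uc = sqrt(1.232^2 + 0.595^2 + 0.688^2)
uc = sqrt(2.345193)
uc = 1.5314

1.5314


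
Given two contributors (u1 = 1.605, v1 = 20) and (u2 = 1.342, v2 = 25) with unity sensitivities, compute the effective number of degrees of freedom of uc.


uc = sqrt(u1^2 + u2^2) = sqrt(1.605^2 + 1.342^2) = 2.0921255
v_eff = uc^4 / (u1^4/v1 + u2^4/v2)
= 2.0921255^4 / (1.605^4/20 + 1.342^4/25)
= 19.158034 / 0.46153409
v_eff = 41.5095

41.5095


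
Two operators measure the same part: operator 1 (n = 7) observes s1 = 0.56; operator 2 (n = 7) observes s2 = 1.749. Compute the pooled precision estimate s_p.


s_p = sqrt(((n1-1)*s1^2 + (n2-1)*s2^2) / (n1+n2-2))
numerator = (7-1)*0.56^2 + (7-1)*1.749^2 = 1.8816 + 18.354006 = 20.235606
denominator = 7 + 7 - 2 = 12
s_p^2 = 20.235606 / 12 = 1.6863005
s_p = sqrt(1.6863005) = 1.2986

1.2986


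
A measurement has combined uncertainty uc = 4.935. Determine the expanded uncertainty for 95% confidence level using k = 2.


U = k * uc
U = 2 * 4.935
U = 9.8700

9.8700


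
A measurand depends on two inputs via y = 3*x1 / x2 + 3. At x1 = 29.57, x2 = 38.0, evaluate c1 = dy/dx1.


y = 3*x1 / x2 + 3
dy/dx1 = 3/x2
Evaluate at x2 = 38.0: c1 = 3 / 38.0
c1 = 0.0789

0.0789


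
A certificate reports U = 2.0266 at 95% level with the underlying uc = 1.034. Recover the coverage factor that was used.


k = U / uc
k = 2.0266 / 1.034
k = 1.96

1.96


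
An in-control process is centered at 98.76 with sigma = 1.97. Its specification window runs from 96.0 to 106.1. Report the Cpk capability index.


Cpu = (USL - mean) / (3*sigma) = (106.1 - 98.76) / (3*1.97) = 1.2420
Cpl = (mean - LSL) / (3*sigma) = (98.76 - 96.0) / (3*1.97) = 0.4670
Cpk = min(Cpu, Cpl) = 0.4670

0.4670


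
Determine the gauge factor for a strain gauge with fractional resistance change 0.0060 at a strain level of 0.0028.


GF = (dR/R) / epsilon
= 0.0060 / 0.0028
= 2.1429

2.1429


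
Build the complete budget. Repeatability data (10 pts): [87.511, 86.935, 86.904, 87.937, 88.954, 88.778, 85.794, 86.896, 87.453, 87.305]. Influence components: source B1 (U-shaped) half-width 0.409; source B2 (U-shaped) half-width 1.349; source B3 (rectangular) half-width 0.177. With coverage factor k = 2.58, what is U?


mean = (87.511 + 86.935 + 86.904 + 87.937 + 88.954 + 88.778 + 85.794 + 86.896 + 87.453 + 87.305) / 10 = 87.4467
s = sqrt(sum((x - mean)^2)/(n-1)) = 0.93689844
u_A = s / sqrt(n) = 0.93689844 / sqrt(10) = 0.2962733
u_B1 = 0.409 / sqrt(2) = 0.28920667
u_B2 = 1.349 / sqrt(2) = 0.95388705
u_B3 = 0.177 / sqrt(3) = 0.102191
uc = sqrt(0.2962733^2 + 0.28920667^2 + 0.95388705^2 + 0.102191^2) = 1.0448741
U = k * uc = 2.58 * 1.0448741
U = 2.6958

2.6958


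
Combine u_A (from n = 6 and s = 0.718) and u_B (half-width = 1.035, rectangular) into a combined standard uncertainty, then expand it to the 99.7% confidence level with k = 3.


u_A = s / sqrt(n) = 0.718 / sqrt(6) = 0.29312227
u_B = half_width / sqrt(3) = 1.035 / sqrt(3) = 0.59755753
uc = sqrt(u_A^2 + u_B^2) = sqrt(0.29312227^2 + 0.59755753^2) = 0.6655792
U = k * uc = 3 * 0.6655792
U = 1.9967

1.9967


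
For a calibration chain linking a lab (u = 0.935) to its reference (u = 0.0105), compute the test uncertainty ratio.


TUR = u_lab / u_ref
= 0.935 / 0.0105
= 89.0476

89.0476


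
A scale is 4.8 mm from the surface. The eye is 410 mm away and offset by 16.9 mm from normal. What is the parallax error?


error = h * offset / d
= 4.8 * 16.9 / 410
= 0.1979

0.1979


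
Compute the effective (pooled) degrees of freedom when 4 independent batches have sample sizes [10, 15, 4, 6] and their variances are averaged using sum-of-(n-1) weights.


nu = sum_i (n_i - 1)
nu = ((10 - 1) + (15 - 1) + (4 - 1) + (6 - 1))
nu = 9 + 14 + 3 + 5
nu = 31

31


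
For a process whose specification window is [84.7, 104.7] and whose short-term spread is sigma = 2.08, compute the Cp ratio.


Cp = (USL - LSL) / (6 * sigma)
= (104.7 - 84.7) / (6 * 2.08)
= 20.0000 / 12.4800
= 1.6026

1.6026


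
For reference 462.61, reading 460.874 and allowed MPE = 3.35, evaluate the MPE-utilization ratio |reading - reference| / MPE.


e = indication - reference = 460.874 - 462.61 = -1.7360
|e| = 1.7360
ratio = |e| / MPE = 1.7360 / 3.35
ratio = 0.5182

0.5182


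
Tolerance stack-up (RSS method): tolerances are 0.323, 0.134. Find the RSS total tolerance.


RSS = sqrt(0.323^2 + 0.134^2)
= sqrt(0.122285)
= 0.3497

0.3497


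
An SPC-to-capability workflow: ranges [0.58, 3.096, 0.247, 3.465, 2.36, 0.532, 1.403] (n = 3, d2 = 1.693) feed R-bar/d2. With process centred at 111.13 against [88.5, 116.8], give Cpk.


R_bar = (0.58 + 3.096 + 0.247 + 3.465 + 2.36 + 0.532 + 1.403) / 7 = 1.669
sigma = R_bar / d2 = 1.669 / 1.693 = 0.98582398
Cp = (USL - LSL)/(6*sigma) = (116.8 - 88.5)/(6*0.98582398) = 4.7845
Cpu = (116.8 - 111.13)/(3*0.98582398) = 1.9172
Cpl = (111.13 - 88.5)/(3*0.98582398) = 7.6518
Cpk = min(Cpu, Cpl) = 1.9172

1.9172


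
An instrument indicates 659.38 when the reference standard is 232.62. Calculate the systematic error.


Systematic error = measured - true
= 659.38 - 232.62
= 426.7600

426.7600


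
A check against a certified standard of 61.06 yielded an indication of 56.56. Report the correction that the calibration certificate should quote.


Correction = standard - reading
= 61.06 - 56.56
= 4.5000

4.5000


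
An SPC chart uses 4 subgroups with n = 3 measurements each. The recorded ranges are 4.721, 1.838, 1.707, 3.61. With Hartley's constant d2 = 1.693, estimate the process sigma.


R_bar = (4.721 + 1.838 + 1.707 + 3.61) / 4
R_bar = 11.876 / 4 = 2.969
sigma_hat = R_bar / d2 = 2.969 / 1.693 = 1.7537

1.7537


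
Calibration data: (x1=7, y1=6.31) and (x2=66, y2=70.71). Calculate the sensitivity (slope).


slope = (y2 - y1) / (x2 - x1)
= (70.71 - 6.31) / (66 - 7)
= 64.4000 / 59
= 1.0915

1.0915


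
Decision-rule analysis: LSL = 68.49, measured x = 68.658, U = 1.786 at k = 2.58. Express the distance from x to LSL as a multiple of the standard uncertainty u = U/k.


u = U / k = 1.786 / 2.58 = 0.69224806
margin = |LSL - x| = |68.49 - 68.658| = 0.168
z = margin / u = 0.168 / 0.69224806
z = 0.2427

0.2427


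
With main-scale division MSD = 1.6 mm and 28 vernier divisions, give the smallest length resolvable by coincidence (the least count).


LC = MSD / n_div
= 1.6 / 28
= 0.0571

0.0571


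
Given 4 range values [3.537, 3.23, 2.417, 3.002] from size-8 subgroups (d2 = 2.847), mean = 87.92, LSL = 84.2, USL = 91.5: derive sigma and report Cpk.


R_bar = (3.537 + 3.23 + 2.417 + 3.002) / 4 = 3.0465
sigma = R_bar / d2 = 3.0465 / 2.847 = 1.0700738
Cp = (USL - LSL)/(6*sigma) = (91.5 - 84.2)/(6*1.0700738) = 1.1370
Cpu = (91.5 - 87.92)/(3*1.0700738) = 1.1152
Cpl = (87.92 - 84.2)/(3*1.0700738) = 1.1588
Cpk = min(Cpu, Cpl) = 1.1152

1.1152


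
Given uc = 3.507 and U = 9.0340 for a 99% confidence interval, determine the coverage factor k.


k = U / uc
k = 9.0340 / 3.507
k = 2.576

2.576


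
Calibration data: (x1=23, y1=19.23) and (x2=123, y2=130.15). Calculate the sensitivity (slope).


slope = (y2 - y1) / (x2 - x1)
= (130.15 - 19.23) / (123 - 23)
= 110.9200 / 100
= 1.1092

1.1092


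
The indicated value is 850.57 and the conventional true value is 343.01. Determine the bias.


Systematic error = measured - true
= 850.57 - 343.01
= 507.5600

507.5600


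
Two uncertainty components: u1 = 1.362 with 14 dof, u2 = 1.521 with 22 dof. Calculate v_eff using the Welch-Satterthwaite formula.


uc = sqrt(u1^2 + u2^2) = sqrt(1.362^2 + 1.521^2) = 2.0416868
v_eff = uc^4 / (u1^4/v1 + u2^4/v2)
= 2.0416868^4 / (1.362^4/14 + 1.521^4/22)
= 17.376267 / 0.48907231
v_eff = 35.5290

35.5290


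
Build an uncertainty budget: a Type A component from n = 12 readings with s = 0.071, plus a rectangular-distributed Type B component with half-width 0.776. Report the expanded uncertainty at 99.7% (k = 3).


u_A = s / sqrt(n) = 0.071 / sqrt(12) = 0.020495935
u_B = half_width / sqrt(3) = 0.776 / sqrt(3) = 0.44802381
uc = sqrt(u_A^2 + u_B^2) = sqrt(0.020495935^2 + 0.44802381^2) = 0.44849238
U = k * uc = 3 * 0.44849238
U = 1.3455

1.3455


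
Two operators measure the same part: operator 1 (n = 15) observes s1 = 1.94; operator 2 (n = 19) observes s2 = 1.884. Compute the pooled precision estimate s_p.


s_p = sqrt(((n1-1)*s1^2 + (n2-1)*s2^2) / (n1+n2-2))
numerator = (15-1)*1.94^2 + (19-1)*1.884^2 = 52.6904 + 63.890208 = 116.58061
denominator = 15 + 19 - 2 = 32
s_p^2 = 116.58061 / 32 = 3.6431441
s_p = sqrt(3.6431441) = 1.9087

1.9087


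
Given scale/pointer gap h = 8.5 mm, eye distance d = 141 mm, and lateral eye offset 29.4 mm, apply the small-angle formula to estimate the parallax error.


error = h * offset / d
= 8.5 * 29.4 / 141
= 1.7723

1.7723


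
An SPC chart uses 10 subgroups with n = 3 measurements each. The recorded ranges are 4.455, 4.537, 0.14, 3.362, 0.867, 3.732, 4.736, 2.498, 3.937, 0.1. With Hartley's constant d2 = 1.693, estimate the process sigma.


R_bar = (4.455 + 4.537 + 0.14 + 3.362 + 0.867 + 3.732 + 4.736 + 2.498 + 3.937 + 0.1) / 10
R_bar = 28.364 / 10 = 2.8364
sigma_hat = R_bar / d2 = 2.8364 / 1.693 = 1.6754

1.6754


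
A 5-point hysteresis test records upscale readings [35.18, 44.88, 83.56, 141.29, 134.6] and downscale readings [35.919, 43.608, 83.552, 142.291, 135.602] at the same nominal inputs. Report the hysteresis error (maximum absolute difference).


|35.18 - 35.919| = 0.7390
|44.88 - 43.608| = 1.2720
|83.56 - 83.552| = 0.0080
|141.29 - 142.291| = 1.0010
|134.6 - 135.602| = 1.0020
hysteresis = max(diffs) = 1.2720

1.2720


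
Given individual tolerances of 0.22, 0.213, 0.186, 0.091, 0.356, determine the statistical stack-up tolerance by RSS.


RSS = sqrt(0.22^2 + 0.213^2 + 0.186^2 + 0.091^2 + 0.356^2)
= sqrt(0.263382)
= 0.5132

0.5132


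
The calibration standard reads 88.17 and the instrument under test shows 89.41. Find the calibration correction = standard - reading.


Correction = standard - reading
= 88.17 - 89.41
= -1.2400

-1.2400


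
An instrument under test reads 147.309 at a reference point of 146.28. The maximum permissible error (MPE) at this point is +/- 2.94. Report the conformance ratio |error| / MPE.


e = indication - reference = 147.309 - 146.28 = 1.0290
|e| = 1.0290
ratio = |e| / MPE = 1.0290 / 2.94
ratio = 0.3500

0.3500


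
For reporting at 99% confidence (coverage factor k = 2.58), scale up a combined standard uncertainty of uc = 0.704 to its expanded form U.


U = k * uc
U = 2.58 * 0.704
U = 1.8163

1.8163


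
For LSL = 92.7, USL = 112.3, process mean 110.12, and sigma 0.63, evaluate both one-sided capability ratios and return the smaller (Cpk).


Cpu = (USL - mean) / (3*sigma) = (112.3 - 110.12) / (3*0.63) = 1.1534
Cpl = (mean - LSL) / (3*sigma) = (110.12 - 92.7) / (3*0.63) = 9.2169
Cpk = min(Cpu, Cpl) = 1.1534

1.1534


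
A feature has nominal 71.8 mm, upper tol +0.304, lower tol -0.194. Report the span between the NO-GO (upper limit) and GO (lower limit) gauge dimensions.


GO = nominal - lower_tol (smallest hole = maximum material condition)
GO = 71.8 - 0.194 = 71.606
NO-GO = nominal + upper_tol (largest hole = least material condition)
NO-GO = 71.8 + 0.304 = 72.104
spread = NO-GO - GO = 72.104 - 71.606 = 0.4980

0.4980


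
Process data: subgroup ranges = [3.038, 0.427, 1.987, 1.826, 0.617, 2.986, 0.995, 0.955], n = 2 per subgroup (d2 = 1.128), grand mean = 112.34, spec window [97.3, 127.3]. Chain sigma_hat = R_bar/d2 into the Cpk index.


R_bar = (3.038 + 0.427 + 1.987 + 1.826 + 0.617 + 2.986 + 0.995 + 0.955) / 8 = 1.603875
sigma = R_bar / d2 = 1.603875 / 1.128 = 1.421875
Cp = (USL - LSL)/(6*sigma) = (127.3 - 97.3)/(6*1.421875) = 3.5165
Cpu = (127.3 - 112.34)/(3*1.421875) = 3.5071
Cpl = (112.34 - 97.3)/(3*1.421875) = 3.5259
Cpk = min(Cpu, Cpl) = 3.5071

3.5071


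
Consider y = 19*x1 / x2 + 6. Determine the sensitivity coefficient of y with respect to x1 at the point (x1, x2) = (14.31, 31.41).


y = 19*x1 / x2 + 6
dy/dx1 = 19/x2
Evaluate at x2 = 31.41: c1 = 19 / 31.41
c1 = 0.6049

0.6049


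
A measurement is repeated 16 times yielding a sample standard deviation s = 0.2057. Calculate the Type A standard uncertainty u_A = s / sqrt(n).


u_A = s / sqrt(n)
u_A = 0.2057 / sqrt(16)
u_A = 0.2057 / 4
u_A = 0.0514

0.0514


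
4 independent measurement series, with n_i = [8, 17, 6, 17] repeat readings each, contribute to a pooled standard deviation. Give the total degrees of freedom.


nu = sum_i (n_i - 1)
nu = ((8 - 1) + (17 - 1) + (6 - 1) + (17 - 1))
nu = 7 + 16 + 5 + 16
nu = 44

44


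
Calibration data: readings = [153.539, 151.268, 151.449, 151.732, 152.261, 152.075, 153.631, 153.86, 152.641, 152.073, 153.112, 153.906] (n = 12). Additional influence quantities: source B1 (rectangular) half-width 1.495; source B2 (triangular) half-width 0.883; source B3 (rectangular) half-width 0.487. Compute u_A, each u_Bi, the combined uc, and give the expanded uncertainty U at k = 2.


mean = (153.539 + 151.268 + 151.449 + 151.732 + 152.261 + 152.075 + 153.631 + 153.86 + 152.641 + 152.073 + 153.112 + 153.906) / 12 = 152.6289167
s = sqrt(sum((x - mean)^2)/(n-1)) = 0.95405512
u_A = s / sqrt(n) = 0.95405512 / sqrt(12) = 0.27541199
u_B1 = 1.495 / sqrt(3) = 0.86313865
u_B2 = 0.883 / sqrt(6) = 0.36048324
u_B3 = 0.487 / sqrt(3) = 0.28116958
uc = sqrt(0.27541199^2 + 0.86313865^2 + 0.36048324^2 + 0.28116958^2) = 1.0148224
U = k * uc = 2 * 1.0148224
U = 2.0296

2.0296


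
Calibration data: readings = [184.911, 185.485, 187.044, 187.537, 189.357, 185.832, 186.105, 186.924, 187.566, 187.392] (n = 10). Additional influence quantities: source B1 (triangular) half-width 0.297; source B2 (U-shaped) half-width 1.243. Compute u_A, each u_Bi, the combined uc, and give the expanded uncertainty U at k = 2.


mean = (184.911 + 185.485 + 187.044 + 187.537 + 189.357 + 185.832 + 186.105 + 186.924 + 187.566 + 187.392) / 10 = 186.8153
s = sqrt(sum((x - mean)^2)/(n-1)) = 1.2827403
u_A = s / sqrt(n) = 1.2827403 / sqrt(10) = 0.4056381
u_B1 = 0.297 / sqrt(6) = 0.12124974
u_B2 = 1.243 / sqrt(2) = 0.87893373
uc = sqrt(0.4056381^2 + 0.12124974^2 + 0.87893373^2) = 0.97558612
U = k * uc = 2 * 0.97558612
U = 1.9512

1.9512


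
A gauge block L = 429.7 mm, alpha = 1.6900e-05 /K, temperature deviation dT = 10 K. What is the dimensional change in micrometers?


dL = L * alpha * dT
= 429.7 * 1.6900e-05 * 10
= 0.0726193 mm
dL_um = 0.0726193 * 1000 = 72.6193 um

72.6193


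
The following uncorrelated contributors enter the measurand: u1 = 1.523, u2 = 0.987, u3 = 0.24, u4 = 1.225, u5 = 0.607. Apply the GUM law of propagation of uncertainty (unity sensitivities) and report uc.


uc = sqrt(1.523^2 + 0.987^2 + 0.24^2 + 1.225^2 + 0.607^2)
uc = sqrt(5.220372)
uc = 2.2848

2.2848


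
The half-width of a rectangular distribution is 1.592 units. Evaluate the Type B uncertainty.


u_B = half_width / sqrt(3)
u_B = 1.592 / 1.7320508
u_B = 0.9191

0.9191


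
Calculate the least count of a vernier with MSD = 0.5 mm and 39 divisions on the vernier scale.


LC = MSD / n_div
= 0.5 / 39
= 0.0128

0.0128


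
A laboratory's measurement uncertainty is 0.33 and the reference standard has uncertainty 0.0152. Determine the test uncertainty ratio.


TUR = u_lab / u_ref
= 0.33 / 0.0152
= 21.7105

21.7105


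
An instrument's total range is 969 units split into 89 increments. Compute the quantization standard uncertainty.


resolution = range / divisions
resolution = 969 / 89 = 10.88764
u_res = resolution / (2*sqrt(3))
u_res = 10.88764 / 3.4641016
u_res = 3.1430

3.1430


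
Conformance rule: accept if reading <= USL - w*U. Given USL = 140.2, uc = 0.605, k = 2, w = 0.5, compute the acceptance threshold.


U = k * uc = 2 * 0.605 = 1.21
guard band g = w * U = 0.5 * 1.21 = 0.605
AL = USL - g = 140.2 - 0.605
AL = 139.5950

139.5950


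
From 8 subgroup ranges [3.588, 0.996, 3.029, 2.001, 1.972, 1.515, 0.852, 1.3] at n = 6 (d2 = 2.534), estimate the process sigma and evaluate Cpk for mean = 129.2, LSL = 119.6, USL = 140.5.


R_bar = (3.588 + 0.996 + 3.029 + 2.001 + 1.972 + 1.515 + 0.852 + 1.3) / 8 = 1.906625
sigma = R_bar / d2 = 1.906625 / 2.534 = 0.75241713
Cp = (USL - LSL)/(6*sigma) = (140.5 - 119.6)/(6*0.75241713) = 4.6295
Cpu = (140.5 - 129.2)/(3*0.75241713) = 5.0061
Cpl = (129.2 - 119.6)/(3*0.75241713) = 4.2530
Cpk = min(Cpu, Cpl) = 4.2530

4.2530


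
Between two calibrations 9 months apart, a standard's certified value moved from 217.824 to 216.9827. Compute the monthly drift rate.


rate = (v2 - v1) / months
= (216.9827 - 217.824) / 9
= -0.8413 / 9
= -0.0935

-0.0935


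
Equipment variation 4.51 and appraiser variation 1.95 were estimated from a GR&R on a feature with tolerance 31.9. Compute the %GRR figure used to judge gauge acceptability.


GRR = sqrt(EV^2 + AV^2) = sqrt(4.51^2 + 1.95^2) = 4.913512
%GRR = GRR / tol * 100 = 4.913512 / 31.9 * 100
%GRR = 15.4029

15.4029


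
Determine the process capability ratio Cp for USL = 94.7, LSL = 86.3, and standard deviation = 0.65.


Cp = (USL - LSL) / (6 * sigma)
= (94.7 - 86.3) / (6 * 0.65)
= 8.4000 / 3.9000
= 2.1538

2.1538


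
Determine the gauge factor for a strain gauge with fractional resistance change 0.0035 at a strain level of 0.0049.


GF = (dR/R) / epsilon
= 0.0035 / 0.0049
= 0.7143

0.7143


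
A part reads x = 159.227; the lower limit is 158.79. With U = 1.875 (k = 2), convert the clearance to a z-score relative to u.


u = U / k = 1.875 / 2 = 0.9375
margin = |LSL - x| = |158.79 - 159.227| = 0.437
z = margin / u = 0.437 / 0.9375
z = 0.4661

0.4661


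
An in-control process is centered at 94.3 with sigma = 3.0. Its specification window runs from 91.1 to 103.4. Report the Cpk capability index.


Cpu = (USL - mean) / (3*sigma) = (103.4 - 94.3) / (3*3.0) = 1.0111
Cpl = (mean - LSL) / (3*sigma) = (94.3 - 91.1) / (3*3.0) = 0.3556
Cpk = min(Cpu, Cpl) = 0.3556

0.3556


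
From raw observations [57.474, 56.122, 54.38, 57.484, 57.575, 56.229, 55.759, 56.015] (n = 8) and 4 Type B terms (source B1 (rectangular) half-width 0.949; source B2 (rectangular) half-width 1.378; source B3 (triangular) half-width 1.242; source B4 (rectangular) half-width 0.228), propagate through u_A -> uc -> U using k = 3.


mean = (57.474 + 56.122 + 54.38 + 57.484 + 57.575 + 56.229 + 55.759 + 56.015) / 8 = 56.37975
s = sqrt(sum((x - mean)^2)/(n-1)) = 1.0988245
u_A = s / sqrt(n) = 1.0988245 / sqrt(8) = 0.38849313
u_B1 = 0.949 / sqrt(3) = 0.54790541
u_B2 = 1.378 / sqrt(3) = 0.79558867
u_B3 = 1.242 / sqrt(6) = 0.50704438
u_B4 = 0.228 / sqrt(3) = 0.13163586
uc = sqrt(0.38849313^2 + 0.54790541^2 + 0.79558867^2 + 0.50704438^2 + 0.13163586^2) = 1.1655516
U = k * uc = 3 * 1.1655516
U = 3.4967

3.4967


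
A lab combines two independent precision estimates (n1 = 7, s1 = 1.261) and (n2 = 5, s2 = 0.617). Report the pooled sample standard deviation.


s_p = sqrt(((n1-1)*s1^2 + (n2-1)*s2^2) / (n1+n2-2))
numerator = (7-1)*1.261^2 + (5-1)*0.617^2 = 9.540726 + 1.522756 = 11.063482
denominator = 7 + 5 - 2 = 10
s_p^2 = 11.063482 / 10 = 1.1063482
s_p = sqrt(1.1063482) = 1.0518

1.0518


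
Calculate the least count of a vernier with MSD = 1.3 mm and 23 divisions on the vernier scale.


LC = MSD / n_div
= 1.3 / 23
= 0.0565

0.0565


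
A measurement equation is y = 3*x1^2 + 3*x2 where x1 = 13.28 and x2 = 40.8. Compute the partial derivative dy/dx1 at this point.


y = 3*x1^2 + 3*x2
dy/dx1 = 2*3*x1
Evaluate at x1 = 13.28: c1 = 6 * 13.28
c1 = 79.6800

79.6800


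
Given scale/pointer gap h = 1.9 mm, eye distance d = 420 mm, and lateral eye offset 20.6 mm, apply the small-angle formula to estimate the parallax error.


error = h * offset / d
= 1.9 * 20.6 / 420
= 0.0932

0.0932


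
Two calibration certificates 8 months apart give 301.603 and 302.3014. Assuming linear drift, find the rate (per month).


rate = (v2 - v1) / months
= (302.3014 - 301.603) / 8
= 0.6984 / 8
= 0.0873

0.0873


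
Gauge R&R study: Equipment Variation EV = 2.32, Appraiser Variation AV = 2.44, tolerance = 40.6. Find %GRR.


GRR = sqrt(EV^2 + AV^2) = sqrt(2.32^2 + 2.44^2) = 3.3668977
%GRR = GRR / tol * 100 = 3.3668977 / 40.6 * 100
%GRR = 8.2929

8.2929


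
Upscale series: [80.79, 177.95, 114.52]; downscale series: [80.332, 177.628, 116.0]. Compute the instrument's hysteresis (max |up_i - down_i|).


|80.79 - 80.332| = 0.4580
|177.95 - 177.628| = 0.3220
|114.52 - 116.0| = 1.4800
hysteresis = max(diffs) = 1.4800

1.4800


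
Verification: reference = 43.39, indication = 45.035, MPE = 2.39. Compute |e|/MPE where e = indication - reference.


e = indication - reference = 45.035 - 43.39 = 1.6450
|e| = 1.6450
ratio = |e| / MPE = 1.6450 / 2.39
ratio = 0.6883

0.6883


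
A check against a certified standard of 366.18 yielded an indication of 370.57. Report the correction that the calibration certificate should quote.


Correction = standard - reading
= 366.18 - 370.57
= -4.3900

-4.3900


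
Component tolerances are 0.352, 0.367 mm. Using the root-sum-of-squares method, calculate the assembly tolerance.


RSS = sqrt(0.352^2 + 0.367^2)
= sqrt(0.258593)
= 0.5085

0.5085


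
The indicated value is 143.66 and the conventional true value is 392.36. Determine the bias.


Systematic error = measured - true
= 143.66 - 392.36
= -248.7000

-248.7000


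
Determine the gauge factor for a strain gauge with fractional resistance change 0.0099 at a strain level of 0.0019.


GF = (dR/R) / epsilon
= 0.0099 / 0.0019
= 5.2105

5.2105


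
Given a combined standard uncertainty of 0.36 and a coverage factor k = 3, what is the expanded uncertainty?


U = k * uc
U = 3 * 0.36
U = 1.0800

1.0800


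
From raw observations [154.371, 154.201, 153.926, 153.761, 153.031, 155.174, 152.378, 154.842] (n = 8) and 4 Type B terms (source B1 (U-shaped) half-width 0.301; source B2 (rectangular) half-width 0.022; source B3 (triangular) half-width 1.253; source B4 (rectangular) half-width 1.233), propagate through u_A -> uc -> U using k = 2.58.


mean = (154.371 + 154.201 + 153.926 + 153.761 + 153.031 + 155.174 + 152.378 + 154.842) / 8 = 153.9605
s = sqrt(sum((x - mean)^2)/(n-1)) = 0.91692358
u_A = s / sqrt(n) = 0.91692358 / sqrt(8) = 0.32418144
u_B1 = 0.301 / sqrt(2) = 0.21283914
u_B2 = 0.022 / sqrt(3) = 0.012701706
u_B3 = 1.253 / sqrt(6) = 0.51153511
u_B4 = 1.233 / sqrt(3) = 0.71187288
uc = sqrt(0.32418144^2 + 0.21283914^2 + 0.012701706^2 + 0.51153511^2 + 0.71187288^2) = 0.95863789
U = k * uc = 2.58 * 0.95863789
U = 2.4733

2.4733


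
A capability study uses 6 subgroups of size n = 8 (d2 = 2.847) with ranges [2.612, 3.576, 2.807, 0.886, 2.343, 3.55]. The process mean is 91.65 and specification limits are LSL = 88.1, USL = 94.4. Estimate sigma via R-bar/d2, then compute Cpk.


R_bar = (2.612 + 3.576 + 2.807 + 0.886 + 2.343 + 3.55) / 6 = 2.629
sigma = R_bar / d2 = 2.629 / 2.847 = 0.92342817
Cp = (USL - LSL)/(6*sigma) = (94.4 - 88.1)/(6*0.92342817) = 1.1371
Cpu = (94.4 - 91.65)/(3*0.92342817) = 0.9927
Cpl = (91.65 - 88.1)/(3*0.92342817) = 1.2815
Cpk = min(Cpu, Cpl) = 0.9927

0.9927


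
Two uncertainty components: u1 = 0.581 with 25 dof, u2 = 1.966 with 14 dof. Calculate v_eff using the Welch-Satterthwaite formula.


uc = sqrt(u1^2 + u2^2) = sqrt(0.581^2 + 1.966^2) = 2.0500529
v_eff = uc^4 / (u1^4/v1 + u2^4/v2)
= 2.0500529^4 / (0.581^4/25 + 1.966^4/14)
= 17.662829 / 1.0716601
v_eff = 16.4817

16.4817


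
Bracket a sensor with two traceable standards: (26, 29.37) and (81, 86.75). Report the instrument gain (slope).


slope = (y2 - y1) / (x2 - x1)
= (86.75 - 29.37) / (81 - 26)
= 57.3800 / 55
= 1.0433

1.0433


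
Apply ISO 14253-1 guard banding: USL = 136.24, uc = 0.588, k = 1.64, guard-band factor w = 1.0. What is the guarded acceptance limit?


U = k * uc = 1.64 * 0.588 = 0.96432
guard band g = w * U = 1.0 * 0.96432 = 0.96432
AL = USL - g = 136.24 - 0.96432
AL = 135.2757

135.2757
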